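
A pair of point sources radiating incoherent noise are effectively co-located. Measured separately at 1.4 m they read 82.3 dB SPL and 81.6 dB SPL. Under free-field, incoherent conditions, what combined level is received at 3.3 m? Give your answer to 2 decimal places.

Combined at 1.4 m: 10·log₁₀(10^(82.3/10)+10^(81.6/10)) = 84.974 dB SPL.
Then apply −20·log₁₀(3.3/1.4) = -7.448 dB → 77.53 dB SPL.

77.53 dB SPL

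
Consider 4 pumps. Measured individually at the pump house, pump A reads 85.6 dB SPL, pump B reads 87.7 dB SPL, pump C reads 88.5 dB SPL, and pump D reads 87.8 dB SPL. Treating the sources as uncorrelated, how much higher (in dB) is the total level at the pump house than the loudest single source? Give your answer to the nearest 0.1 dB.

Incoherent sources sum as intensities:
L_total = 10·log₁₀(10^(85.6/10) + 10^(87.7/10) + 10^(88.5/10) + 10^(87.8/10)) = 93.55 dB SPL.
Excess over the loudest (88.5 dB): 93.55 − 88.5 = 5.0 dB.

5.0 dB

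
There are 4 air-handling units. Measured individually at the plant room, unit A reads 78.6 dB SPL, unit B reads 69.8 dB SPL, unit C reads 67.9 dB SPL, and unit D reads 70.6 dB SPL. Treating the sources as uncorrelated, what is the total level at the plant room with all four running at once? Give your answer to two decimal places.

Incoherent sources sum as intensities:
L_total = 10·log₁₀(10^(78.6/10) + 10^(69.8/10) + 10^(67.9/10) + 10^(70.6/10)) = 10·log₁₀(99640000) = 79.98 dB SPL.

79.98 dB SPL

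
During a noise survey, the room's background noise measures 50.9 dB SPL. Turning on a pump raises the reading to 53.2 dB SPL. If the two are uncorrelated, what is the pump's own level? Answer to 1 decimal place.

Remove the background by subtracting linear intensities:
L_src = 10·log₁₀(10^(53.2/10) − 10^(50.9/10)) = 10·log₁₀(85900) = 49.3 dB SPL.

49.3 dB SPL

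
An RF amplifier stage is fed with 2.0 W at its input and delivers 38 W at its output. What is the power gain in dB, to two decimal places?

Power is a power quantity, so gain = 10·log₁₀(P_out/P_in).
10·log₁₀(38/2.0) = 10·log₁₀(19.00) = 12.79 dB.

12.79 dB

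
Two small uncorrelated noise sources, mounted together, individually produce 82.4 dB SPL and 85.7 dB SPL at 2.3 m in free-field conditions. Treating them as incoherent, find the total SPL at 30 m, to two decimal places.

65.06 dB SPL

Combined at 2.3 m: 10·log₁₀(10^(82.4/10)+10^(85.7/10)) = 87.366 dB SPL.
Then apply −20·log₁₀(30/2.3) = -22.308 dB → 65.06 dB SPL.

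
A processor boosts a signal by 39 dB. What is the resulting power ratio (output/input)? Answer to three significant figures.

Power ratio = 10^(dB/10).
10^(39/10) = 10^(3.900) = 7940.

7940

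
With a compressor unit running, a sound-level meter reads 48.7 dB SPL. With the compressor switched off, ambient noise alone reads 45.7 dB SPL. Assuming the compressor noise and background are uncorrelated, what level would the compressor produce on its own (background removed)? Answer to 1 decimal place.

Background correction is a power subtraction:
L_src = 10·log₁₀(10^(48.7/10) − 10^(45.7/10)) = 10·log₁₀(36980) = 45.7 dB SPL.

45.7 dB SPL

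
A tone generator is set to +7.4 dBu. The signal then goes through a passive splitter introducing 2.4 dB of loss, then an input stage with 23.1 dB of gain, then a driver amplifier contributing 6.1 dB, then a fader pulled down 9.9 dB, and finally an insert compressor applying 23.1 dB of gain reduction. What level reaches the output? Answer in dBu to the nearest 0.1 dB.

In dB, series stages simply add:
+7.4 − 2.4 + 23.1 + 6.1 − 9.9 − 23.1 = +1.2 dBu.

+1.2 dBu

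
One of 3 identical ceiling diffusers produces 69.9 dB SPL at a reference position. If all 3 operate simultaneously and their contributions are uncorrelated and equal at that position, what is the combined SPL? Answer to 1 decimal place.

74.7 dB SPL

3 equal incoherent sources raise the level by 10·log₁₀(3) = 4.77 dB.
L_total = 69.9 + 4.77 = 74.7 dB SPL.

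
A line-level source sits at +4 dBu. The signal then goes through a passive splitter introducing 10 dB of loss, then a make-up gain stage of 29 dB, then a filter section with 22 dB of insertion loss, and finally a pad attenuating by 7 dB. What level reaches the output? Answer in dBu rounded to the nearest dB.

Cascaded gains and losses add directly in dB.
+4 − 10 + 29 − 22 − 7 = -6 dBu.

-6 dBu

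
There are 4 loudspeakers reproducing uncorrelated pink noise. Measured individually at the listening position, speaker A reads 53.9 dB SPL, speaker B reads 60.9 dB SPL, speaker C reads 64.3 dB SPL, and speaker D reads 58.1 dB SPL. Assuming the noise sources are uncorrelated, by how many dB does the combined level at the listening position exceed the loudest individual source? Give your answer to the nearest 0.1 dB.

Incoherent sources sum as intensities:
L_total = 10·log₁₀(10^(53.9/10) + 10^(60.9/10) + 10^(64.3/10) + 10^(58.1/10)) = 66.82 dB SPL.
Excess over the loudest (64.3 dB): 66.82 − 64.3 = 2.5 dB.

2.5 dB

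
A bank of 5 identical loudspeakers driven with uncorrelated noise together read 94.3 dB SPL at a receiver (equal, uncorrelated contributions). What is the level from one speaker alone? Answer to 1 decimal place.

87.3 dB SPL

5 equal incoherent sources add 10·log₁₀(5) = 6.99 dB over one source.
L_one = 94.3 − 6.99 = 87.3 dB SPL.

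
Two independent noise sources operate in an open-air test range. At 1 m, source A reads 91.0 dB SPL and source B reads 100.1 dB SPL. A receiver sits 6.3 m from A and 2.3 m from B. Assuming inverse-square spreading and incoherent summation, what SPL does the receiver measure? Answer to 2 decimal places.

At the listener: L_A = 91.0 − 20·log₁₀(6.3) = 75.013 dB; L_B = 100.1 − 20·log₁₀(2.3) = 92.865 dB.
Combined: 10·log₁₀(10^(75.013/10)+10^(92.865/10)) = 92.94 dB SPL.

92.94 dB SPL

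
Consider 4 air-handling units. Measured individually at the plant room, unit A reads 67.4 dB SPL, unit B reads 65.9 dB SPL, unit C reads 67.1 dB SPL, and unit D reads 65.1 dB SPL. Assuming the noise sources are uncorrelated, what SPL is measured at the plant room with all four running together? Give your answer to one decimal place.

72.5 dB SPL

Incoherent sources sum as intensities:
L_total = 10·log₁₀(10^(67.4/10) + 10^(65.9/10) + 10^(67.1/10) + 10^(65.1/10)) = 10·log₁₀(17750000) = 72.5 dB SPL.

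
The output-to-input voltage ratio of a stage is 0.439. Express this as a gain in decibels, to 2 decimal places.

-7.15 dB

For a voltage ratio, dB = 20·log₁₀(V₂/V₁).
20·log₁₀(0.439) = -7.15 dB.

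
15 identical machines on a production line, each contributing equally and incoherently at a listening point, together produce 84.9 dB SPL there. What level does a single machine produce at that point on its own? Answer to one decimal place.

15 equal incoherent sources add 10·log₁₀(15) = 11.76 dB over one source.
L_one = 84.9 − 11.76 = 73.1 dB SPL.

73.1 dB SPL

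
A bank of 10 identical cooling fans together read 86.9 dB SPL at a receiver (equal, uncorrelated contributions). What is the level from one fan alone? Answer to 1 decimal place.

10 equal incoherent sources add 10·log₁₀(10) = 10.00 dB over one source.
L_one = 86.9 − 10.00 = 76.9 dB SPL.

76.9 dB SPL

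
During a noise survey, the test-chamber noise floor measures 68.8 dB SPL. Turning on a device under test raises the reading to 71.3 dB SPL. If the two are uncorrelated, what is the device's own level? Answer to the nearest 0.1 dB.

67.7 dB SPL

Remove the background by subtracting linear intensities:
L_src = 10·log₁₀(10^(71.3/10) − 10^(68.8/10)) = 10·log₁₀(5904000) = 67.7 dB SPL.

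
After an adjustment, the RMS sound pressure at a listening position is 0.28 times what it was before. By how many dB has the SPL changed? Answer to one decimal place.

-11.1 dB

Sound pressure is an amplitude quantity: ΔL = 20·log₁₀(p₂/p₁).
20·log₁₀(0.28) = -11.1 dB.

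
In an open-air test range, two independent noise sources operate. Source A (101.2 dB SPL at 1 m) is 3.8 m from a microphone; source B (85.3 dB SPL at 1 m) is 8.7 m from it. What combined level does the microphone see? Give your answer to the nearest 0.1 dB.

At the listener: L_A = 101.2 − 20·log₁₀(3.8) = 89.60 dB; L_B = 85.3 − 20·log₁₀(8.7) = 66.51 dB.
Combined: 10·log₁₀(10^(89.60/10)+10^(66.51/10)) = 89.6 dB SPL.

89.6 dB SPL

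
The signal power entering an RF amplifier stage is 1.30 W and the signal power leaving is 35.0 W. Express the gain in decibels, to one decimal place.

For a power ratio, dB = 10·log₁₀(P₂/P₁).
10·log₁₀(35.0/1.30) = 10·log₁₀(26.92) = 14.3 dB.

14.3 dB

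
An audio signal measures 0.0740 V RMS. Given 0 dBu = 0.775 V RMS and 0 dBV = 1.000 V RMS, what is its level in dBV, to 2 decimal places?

-22.62 dBV

dBV = 20·log₁₀(V / 1.000 V).
20·log₁₀(0.0740/1.000) = -22.62 dBV.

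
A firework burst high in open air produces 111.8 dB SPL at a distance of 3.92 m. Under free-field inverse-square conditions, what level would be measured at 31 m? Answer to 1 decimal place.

Inverse-square spreading gives ΔL = −20·log₁₀(d₂/d₁).
ΔL = −20·log₁₀(31/3.92) = -17.96 dB, so L₂ = 111.8 + (-17.96) = 93.8 dB SPL.

93.8 dB SPL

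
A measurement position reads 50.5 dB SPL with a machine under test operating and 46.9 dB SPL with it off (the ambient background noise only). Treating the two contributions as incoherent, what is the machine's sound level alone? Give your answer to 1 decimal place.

48.0 dB SPL

Remove the background by subtracting linear intensities:
L_src = 10·log₁₀(10^(50.5/10) − 10^(46.9/10)) = 10·log₁₀(63220) = 48.0 dB SPL.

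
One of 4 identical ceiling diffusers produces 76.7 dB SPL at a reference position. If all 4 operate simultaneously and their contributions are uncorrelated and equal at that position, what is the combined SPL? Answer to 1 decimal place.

4 equal incoherent sources raise the level by 10·log₁₀(4) = 6.02 dB.
L_total = 76.7 + 6.02 = 82.7 dB SPL.

82.7 dB SPL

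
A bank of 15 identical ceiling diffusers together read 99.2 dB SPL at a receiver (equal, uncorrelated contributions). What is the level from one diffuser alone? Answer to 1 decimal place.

87.4 dB SPL

15 equal incoherent sources add 10·log₁₀(15) = 11.76 dB over one source.
L_one = 99.2 − 11.76 = 87.4 dB SPL.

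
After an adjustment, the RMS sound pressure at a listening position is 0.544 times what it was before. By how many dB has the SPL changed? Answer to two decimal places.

SPL change from a pressure ratio uses the 20·log₁₀ form:
20·log₁₀(0.544) = -5.29 dB.

-5.29 dB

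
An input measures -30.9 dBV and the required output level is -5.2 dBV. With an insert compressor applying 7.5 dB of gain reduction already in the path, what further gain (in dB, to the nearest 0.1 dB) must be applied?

33.2 dB

The required make-up gain is the shortfall in the dB sum.
G = -5.2 − (-30.9) + 7.5 = 33.2 dB.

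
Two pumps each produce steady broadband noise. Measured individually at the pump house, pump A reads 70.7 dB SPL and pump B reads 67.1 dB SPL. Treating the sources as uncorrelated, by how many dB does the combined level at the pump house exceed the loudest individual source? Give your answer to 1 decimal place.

Uncorrelated sources add in intensity (power), not in dB.
L_total = 10·log₁₀(10^(70.7/10) + 10^(67.1/10)) = 72.27 dB SPL.
Excess over the loudest (70.7 dB): 72.27 − 70.7 = 1.6 dB.

1.6 dB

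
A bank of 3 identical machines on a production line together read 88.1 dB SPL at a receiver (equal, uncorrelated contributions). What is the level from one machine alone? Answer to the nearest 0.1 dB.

83.3 dB SPL

3 equal incoherent sources add 10·log₁₀(3) = 4.77 dB over one source.
L_one = 88.1 − 4.77 = 83.3 dB SPL.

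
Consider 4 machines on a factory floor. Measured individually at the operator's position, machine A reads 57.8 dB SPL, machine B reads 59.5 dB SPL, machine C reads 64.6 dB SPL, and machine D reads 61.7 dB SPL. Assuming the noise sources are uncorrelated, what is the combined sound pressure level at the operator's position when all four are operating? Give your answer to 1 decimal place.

Add the sources as powers (linear), then convert back to dB:
L_total = 10·log₁₀(10^(57.8/10) + 10^(59.5/10) + 10^(64.6/10) + 10^(61.7/10)) = 10·log₁₀(5857000) = 67.7 dB SPL.

67.7 dB SPL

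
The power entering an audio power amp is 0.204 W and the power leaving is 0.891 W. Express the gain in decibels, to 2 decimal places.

Power ratio → dB uses the 10·log₁₀ form:
10·log₁₀(0.891/0.204) = 10·log₁₀(4.368) = 6.40 dB.

6.40 dB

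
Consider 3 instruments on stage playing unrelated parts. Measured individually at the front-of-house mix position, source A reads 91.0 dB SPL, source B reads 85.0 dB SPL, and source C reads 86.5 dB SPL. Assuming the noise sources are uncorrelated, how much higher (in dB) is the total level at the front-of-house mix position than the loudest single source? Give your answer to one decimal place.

Add the sources as powers (linear), then convert back to dB:
L_total = 10·log₁₀(10^(91.0/10) + 10^(85.0/10) + 10^(86.5/10)) = 93.06 dB SPL.
Excess over the loudest (91.0 dB): 93.06 − 91.0 = 2.1 dB.

2.1 dB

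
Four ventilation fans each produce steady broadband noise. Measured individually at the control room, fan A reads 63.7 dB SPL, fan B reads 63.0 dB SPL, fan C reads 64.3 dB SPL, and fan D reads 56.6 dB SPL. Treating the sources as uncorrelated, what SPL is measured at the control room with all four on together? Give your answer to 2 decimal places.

68.74 dB SPL

Add the sources as powers (linear), then convert back to dB:
L_total = 10·log₁₀(10^(63.7/10) + 10^(63.0/10) + 10^(64.3/10) + 10^(56.6/10)) = 10·log₁₀(7488000) = 68.74 dB SPL.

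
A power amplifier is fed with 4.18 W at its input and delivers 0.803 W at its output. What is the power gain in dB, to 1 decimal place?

-7.2 dB

Power ratio → dB uses the 10·log₁₀ form:
10·log₁₀(0.803/4.18) = 10·log₁₀(0.1921) = -7.2 dB.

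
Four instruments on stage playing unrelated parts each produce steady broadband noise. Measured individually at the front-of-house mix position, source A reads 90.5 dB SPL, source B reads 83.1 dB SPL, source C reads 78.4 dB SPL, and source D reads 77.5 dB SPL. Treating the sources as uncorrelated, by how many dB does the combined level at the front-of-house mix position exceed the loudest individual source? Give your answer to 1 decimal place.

Incoherent sources sum as intensities:
L_total = 10·log₁₀(10^(90.5/10) + 10^(83.1/10) + 10^(78.4/10) + 10^(77.5/10)) = 91.62 dB SPL.
Excess over the loudest (90.5 dB): 91.62 − 90.5 = 1.1 dB.

1.1 dB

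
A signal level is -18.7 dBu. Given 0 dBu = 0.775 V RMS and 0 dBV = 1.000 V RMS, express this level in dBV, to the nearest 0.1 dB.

-20.9 dBV

The offset between the scales is 20·log₁₀(0.775/1.000) = −2.214 dB.
So dBV = -18.7 − 2.214 = -20.9 dBV.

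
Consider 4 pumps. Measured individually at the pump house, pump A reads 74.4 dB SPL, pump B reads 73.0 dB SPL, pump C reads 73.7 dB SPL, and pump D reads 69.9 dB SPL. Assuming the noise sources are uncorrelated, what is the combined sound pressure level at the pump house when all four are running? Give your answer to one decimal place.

79.1 dB SPL

Add the sources as powers (linear), then convert back to dB:
L_total = 10·log₁₀(10^(74.4/10) + 10^(73.0/10) + 10^(73.7/10) + 10^(69.9/10)) = 10·log₁₀(80710000) = 79.1 dB SPL.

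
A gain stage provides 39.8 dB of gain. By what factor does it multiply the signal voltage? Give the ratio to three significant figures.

97.7

Voltage ratio = 10^(dB/20).
10^(39.8/20) = 10^(1.990) = 97.7.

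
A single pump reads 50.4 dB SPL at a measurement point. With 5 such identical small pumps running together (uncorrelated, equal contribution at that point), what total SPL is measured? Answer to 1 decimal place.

5 equal incoherent sources raise the level by 10·log₁₀(5) = 6.99 dB.
L_total = 50.4 + 6.99 = 57.4 dB SPL.

57.4 dB SPL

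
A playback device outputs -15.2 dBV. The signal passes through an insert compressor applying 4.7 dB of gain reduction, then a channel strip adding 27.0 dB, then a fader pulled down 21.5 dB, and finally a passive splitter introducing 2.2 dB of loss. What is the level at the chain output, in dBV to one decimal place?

In dB, series stages simply add:
-15.2 − 4.7 + 27.0 − 21.5 − 2.2 = -16.6 dBV.

-16.6 dBV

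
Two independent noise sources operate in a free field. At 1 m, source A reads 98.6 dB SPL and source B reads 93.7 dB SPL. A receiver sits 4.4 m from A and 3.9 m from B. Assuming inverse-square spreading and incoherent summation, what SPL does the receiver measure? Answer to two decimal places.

87.23 dB SPL

At the listener: L_A = 98.6 − 20·log₁₀(4.4) = 85.731 dB; L_B = 93.7 − 20·log₁₀(3.9) = 81.879 dB.
Combined: 10·log₁₀(10^(85.731/10)+10^(81.879/10)) = 87.23 dB SPL.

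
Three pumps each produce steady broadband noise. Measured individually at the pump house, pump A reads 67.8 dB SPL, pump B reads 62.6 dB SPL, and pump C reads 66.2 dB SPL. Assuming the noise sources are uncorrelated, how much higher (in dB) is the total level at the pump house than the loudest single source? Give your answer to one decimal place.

Add the sources as powers (linear), then convert back to dB:
L_total = 10·log₁₀(10^(67.8/10) + 10^(62.6/10) + 10^(66.2/10)) = 70.80 dB SPL.
Excess over the loudest (67.8 dB): 70.80 − 67.8 = 3.0 dB.

3.0 dB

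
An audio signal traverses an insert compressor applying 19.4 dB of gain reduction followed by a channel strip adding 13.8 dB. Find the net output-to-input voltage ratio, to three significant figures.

0.525

Net gain = (−19.4) + 13.8 = -5.6 dB.
Voltage ratio = 10^(-5.6/20) = 0.525.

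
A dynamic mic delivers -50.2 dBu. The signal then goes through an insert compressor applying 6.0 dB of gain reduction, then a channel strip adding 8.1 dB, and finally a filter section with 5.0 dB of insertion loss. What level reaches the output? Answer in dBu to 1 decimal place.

In dB, series stages simply add:
-50.2 − 6.0 + 8.1 − 5.0 = -53.1 dBu.

-53.1 dBu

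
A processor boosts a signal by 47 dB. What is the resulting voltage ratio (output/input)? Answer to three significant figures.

Voltage ratio = 10^(dB/20).
10^(47/20) = 10^(2.350) = 224.

224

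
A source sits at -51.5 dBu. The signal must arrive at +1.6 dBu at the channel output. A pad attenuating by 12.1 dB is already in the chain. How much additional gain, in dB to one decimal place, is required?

The required make-up gain is the shortfall in the dB sum.
G = +1.6 − (-51.5) + 12.1 = 65.2 dB.

65.2 dB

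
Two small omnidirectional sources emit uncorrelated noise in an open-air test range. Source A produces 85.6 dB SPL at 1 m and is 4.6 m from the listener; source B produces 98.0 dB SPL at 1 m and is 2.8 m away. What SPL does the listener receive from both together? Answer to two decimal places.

89.15 dB SPL

At the listener: L_A = 85.6 − 20·log₁₀(4.6) = 72.345 dB; L_B = 98.0 − 20·log₁₀(2.8) = 89.057 dB.
Combined: 10·log₁₀(10^(72.345/10)+10^(89.057/10)) = 89.15 dB SPL.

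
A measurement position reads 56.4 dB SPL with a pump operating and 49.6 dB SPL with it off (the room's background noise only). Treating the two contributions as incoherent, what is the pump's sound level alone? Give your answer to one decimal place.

55.4 dB SPL

Remove the background by subtracting linear intensities:
L_src = 10·log₁₀(10^(56.4/10) − 10^(49.6/10)) = 10·log₁₀(345300) = 55.4 dB SPL.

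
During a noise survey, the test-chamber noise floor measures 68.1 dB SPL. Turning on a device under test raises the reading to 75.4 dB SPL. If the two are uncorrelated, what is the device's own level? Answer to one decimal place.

74.5 dB SPL

Subtract intensities: L_src = 10·log₁₀(10^(L_total/10) − 10^(L_bg/10)).
L_src = 10·log₁₀(10^(75.4/10) − 10^(68.1/10)) = 10·log₁₀(28220000) = 74.5 dB SPL.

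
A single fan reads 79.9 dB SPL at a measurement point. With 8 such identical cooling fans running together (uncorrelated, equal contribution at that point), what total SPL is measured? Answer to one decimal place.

8 equal incoherent sources raise the level by 10·log₁₀(8) = 9.03 dB.
L_total = 79.9 + 9.03 = 88.9 dB SPL.

88.9 dB SPL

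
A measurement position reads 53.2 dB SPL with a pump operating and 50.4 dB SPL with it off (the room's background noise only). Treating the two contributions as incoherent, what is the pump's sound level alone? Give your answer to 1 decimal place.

50.0 dB SPL

Subtract intensities: L_src = 10·log₁₀(10^(L_total/10) − 10^(L_bg/10)).
L_src = 10·log₁₀(10^(53.2/10) − 10^(50.4/10)) = 10·log₁₀(99280) = 50.0 dB SPL.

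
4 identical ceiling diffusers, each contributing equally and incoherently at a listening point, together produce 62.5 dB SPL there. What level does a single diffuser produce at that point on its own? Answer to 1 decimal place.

56.5 dB SPL

4 equal incoherent sources add 10·log₁₀(4) = 6.02 dB over one source.
L_one = 62.5 − 6.02 = 56.5 dB SPL.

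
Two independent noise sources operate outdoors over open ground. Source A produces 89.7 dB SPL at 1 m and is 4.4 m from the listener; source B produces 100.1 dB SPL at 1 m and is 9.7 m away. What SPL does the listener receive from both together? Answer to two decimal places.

81.96 dB SPL

At the listener: L_A = 89.7 − 20·log₁₀(4.4) = 76.831 dB; L_B = 100.1 − 20·log₁₀(9.7) = 80.365 dB.
Combined: 10·log₁₀(10^(76.831/10)+10^(80.365/10)) = 81.96 dB SPL.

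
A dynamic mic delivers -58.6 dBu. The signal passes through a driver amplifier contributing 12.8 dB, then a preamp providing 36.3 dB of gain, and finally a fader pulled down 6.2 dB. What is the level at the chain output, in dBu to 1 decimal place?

Cascaded gains and losses add directly in dB.
-58.6 + 12.8 + 36.3 − 6.2 = -15.7 dBu.

-15.7 dBu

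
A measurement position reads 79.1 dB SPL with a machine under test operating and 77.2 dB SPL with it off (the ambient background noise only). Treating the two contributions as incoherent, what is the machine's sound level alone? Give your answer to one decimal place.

Subtract intensities: L_src = 10·log₁₀(10^(L_total/10) − 10^(L_bg/10)).
L_src = 10·log₁₀(10^(79.1/10) − 10^(77.2/10)) = 10·log₁₀(28800000) = 74.6 dB SPL.

74.6 dB SPL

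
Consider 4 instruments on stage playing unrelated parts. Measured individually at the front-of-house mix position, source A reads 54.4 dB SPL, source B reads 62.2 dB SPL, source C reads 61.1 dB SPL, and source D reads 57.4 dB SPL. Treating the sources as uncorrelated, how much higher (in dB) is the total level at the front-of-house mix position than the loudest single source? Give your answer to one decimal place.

3.6 dB

Uncorrelated sources add in intensity (power), not in dB.
L_total = 10·log₁₀(10^(54.4/10) + 10^(62.2/10) + 10^(61.1/10) + 10^(57.4/10)) = 65.77 dB SPL.
Excess over the loudest (62.2 dB): 65.77 − 62.2 = 3.6 dB.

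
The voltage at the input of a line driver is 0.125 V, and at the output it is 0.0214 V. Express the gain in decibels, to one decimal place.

For a voltage ratio, dB = 20·log₁₀(V₂/V₁).
20·log₁₀(0.0214/0.125) = 20·log₁₀(0.1712) = -15.3 dB.

-15.3 dB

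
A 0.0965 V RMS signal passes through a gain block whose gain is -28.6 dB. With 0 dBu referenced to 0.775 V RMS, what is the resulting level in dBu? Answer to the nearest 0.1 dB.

-46.7 dBu

Input level: 20·log₁₀(0.0965/0.775) = -18.10 dBu.
Output: -18.10 − 28.6 = -46.7 dBu.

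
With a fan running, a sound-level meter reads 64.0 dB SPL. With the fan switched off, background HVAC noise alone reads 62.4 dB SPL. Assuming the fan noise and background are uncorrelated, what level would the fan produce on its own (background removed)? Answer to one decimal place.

Remove the background by subtracting linear intensities:
L_src = 10·log₁₀(10^(64.0/10) − 10^(62.4/10)) = 10·log₁₀(774100) = 58.9 dB SPL.

58.9 dB SPL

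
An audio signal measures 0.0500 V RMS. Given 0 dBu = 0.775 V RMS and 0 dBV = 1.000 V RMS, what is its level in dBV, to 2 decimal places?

dBV = 20·log₁₀(V / 1.000 V).
20·log₁₀(0.0500/1.000) = -26.02 dBV.

-26.02 dBV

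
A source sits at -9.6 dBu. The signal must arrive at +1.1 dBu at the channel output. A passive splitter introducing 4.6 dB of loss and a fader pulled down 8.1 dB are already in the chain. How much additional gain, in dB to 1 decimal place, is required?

The required make-up gain is the shortfall in the dB sum.
G = +1.1 − (-9.6) + 4.6 + 8.1 = 23.4 dB.

23.4 dB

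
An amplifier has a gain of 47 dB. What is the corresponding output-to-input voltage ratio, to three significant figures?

Voltage ratio = 10^(dB/20).
10^(47/20) = 10^(2.350) = 224.

224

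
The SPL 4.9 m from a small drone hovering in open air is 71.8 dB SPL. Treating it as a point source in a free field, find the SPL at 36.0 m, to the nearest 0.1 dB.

For a point source in a free field, ΔL = −20·log₁₀(d₂/d₁).
ΔL = −20·log₁₀(36.0/4.9) = -17.32 dB, so L₂ = 71.8 + (-17.32) = 54.5 dB SPL.

54.5 dB SPL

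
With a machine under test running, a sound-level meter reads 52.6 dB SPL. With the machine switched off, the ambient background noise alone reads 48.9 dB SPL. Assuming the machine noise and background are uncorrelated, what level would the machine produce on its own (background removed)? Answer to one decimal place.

50.2 dB SPL

Background correction is a power subtraction:
L_src = 10·log₁₀(10^(52.6/10) − 10^(48.9/10)) = 10·log₁₀(104300) = 50.2 dB SPL.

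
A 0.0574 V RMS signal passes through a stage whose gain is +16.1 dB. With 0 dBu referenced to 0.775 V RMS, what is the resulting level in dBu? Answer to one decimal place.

-6.5 dBu

Input level: 20·log₁₀(0.0574/0.775) = -22.61 dBu.
Output: -22.61 + 16.1 = -6.5 dBu.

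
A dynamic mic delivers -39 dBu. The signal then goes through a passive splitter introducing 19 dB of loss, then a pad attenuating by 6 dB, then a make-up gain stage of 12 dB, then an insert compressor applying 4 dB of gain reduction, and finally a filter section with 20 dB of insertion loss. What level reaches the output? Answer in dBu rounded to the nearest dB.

In dB, series stages simply add:
-39 − 19 − 6 + 12 − 4 − 20 = -76 dBu.

-76 dBu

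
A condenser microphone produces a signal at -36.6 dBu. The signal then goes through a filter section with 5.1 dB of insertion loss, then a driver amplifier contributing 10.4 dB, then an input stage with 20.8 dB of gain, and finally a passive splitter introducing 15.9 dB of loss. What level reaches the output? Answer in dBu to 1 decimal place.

-26.4 dBu

In dB, series stages simply add:
-36.6 − 5.1 + 10.4 + 20.8 − 15.9 = -26.4 dBu.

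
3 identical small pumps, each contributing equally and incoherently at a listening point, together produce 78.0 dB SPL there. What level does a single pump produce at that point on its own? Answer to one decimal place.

3 equal incoherent sources add 10·log₁₀(3) = 4.77 dB over one source.
L_one = 78.0 − 4.77 = 73.2 dB SPL.

73.2 dB SPL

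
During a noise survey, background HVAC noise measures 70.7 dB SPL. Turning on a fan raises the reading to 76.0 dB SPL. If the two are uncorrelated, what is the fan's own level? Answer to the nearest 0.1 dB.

Subtract intensities: L_src = 10·log₁₀(10^(L_total/10) − 10^(L_bg/10)).
L_src = 10·log₁₀(10^(76.0/10) − 10^(70.7/10)) = 10·log₁₀(28060000) = 74.5 dB SPL.

74.5 dB SPL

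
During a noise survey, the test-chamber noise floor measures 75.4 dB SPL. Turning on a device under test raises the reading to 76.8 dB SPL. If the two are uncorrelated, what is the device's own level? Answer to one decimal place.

Subtract intensities: L_src = 10·log₁₀(10^(L_total/10) − 10^(L_bg/10)).
L_src = 10·log₁₀(10^(76.8/10) − 10^(75.4/10)) = 10·log₁₀(13190000) = 71.2 dB SPL.

71.2 dB SPL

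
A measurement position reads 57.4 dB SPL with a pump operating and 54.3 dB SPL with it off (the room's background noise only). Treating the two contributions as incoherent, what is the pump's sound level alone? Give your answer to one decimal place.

Subtract intensities: L_src = 10·log₁₀(10^(L_total/10) − 10^(L_bg/10)).
L_src = 10·log₁₀(10^(57.4/10) − 10^(54.3/10)) = 10·log₁₀(280400) = 54.5 dB SPL.

54.5 dB SPL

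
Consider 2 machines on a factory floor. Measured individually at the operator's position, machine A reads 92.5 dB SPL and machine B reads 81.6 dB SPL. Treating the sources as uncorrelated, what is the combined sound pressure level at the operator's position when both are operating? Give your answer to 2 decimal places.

Incoherent sources sum as intensities:
L_total = 10·log₁₀(10^(92.5/10) + 10^(81.6/10)) = 10·log₁₀(1923000000) = 92.84 dB SPL.

92.84 dB SPL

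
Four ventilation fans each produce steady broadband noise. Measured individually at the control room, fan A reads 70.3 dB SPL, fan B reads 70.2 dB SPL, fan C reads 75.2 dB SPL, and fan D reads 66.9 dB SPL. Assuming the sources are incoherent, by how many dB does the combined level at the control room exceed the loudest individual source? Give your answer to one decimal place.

2.5 dB

Add the sources as powers (linear), then convert back to dB:
L_total = 10·log₁₀(10^(70.3/10) + 10^(70.2/10) + 10^(75.2/10) + 10^(66.9/10)) = 77.72 dB SPL.
Excess over the loudest (75.2 dB): 77.72 − 75.2 = 2.5 dB.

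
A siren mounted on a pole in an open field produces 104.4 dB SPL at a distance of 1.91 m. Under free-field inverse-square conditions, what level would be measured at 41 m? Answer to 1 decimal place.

77.8 dB SPL

Inverse-square spreading gives ΔL = −20·log₁₀(d₂/d₁).
ΔL = −20·log₁₀(41/1.91) = -26.64 dB, so L₂ = 104.4 + (-26.64) = 77.8 dB SPL.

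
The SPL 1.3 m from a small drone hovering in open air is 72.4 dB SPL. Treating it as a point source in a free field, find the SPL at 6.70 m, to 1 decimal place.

58.2 dB SPL

For a point source in a free field, ΔL = −20·log₁₀(d₂/d₁).
ΔL = −20·log₁₀(6.70/1.3) = -14.24 dB, so L₂ = 72.4 + (-14.24) = 58.2 dB SPL.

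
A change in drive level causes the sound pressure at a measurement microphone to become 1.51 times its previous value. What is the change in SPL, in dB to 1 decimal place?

3.6 dB

SPL change from a pressure ratio uses the 20·log₁₀ form:
20·log₁₀(1.51) = 3.6 dB.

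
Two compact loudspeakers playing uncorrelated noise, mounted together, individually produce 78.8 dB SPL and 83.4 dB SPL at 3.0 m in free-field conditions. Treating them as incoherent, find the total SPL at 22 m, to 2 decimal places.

67.39 dB SPL

Combined at 3.0 m: 10·log₁₀(10^(78.8/10)+10^(83.4/10)) = 84.693 dB SPL.
Then apply −20·log₁₀(22/3.0) = -17.306 dB → 67.39 dB SPL.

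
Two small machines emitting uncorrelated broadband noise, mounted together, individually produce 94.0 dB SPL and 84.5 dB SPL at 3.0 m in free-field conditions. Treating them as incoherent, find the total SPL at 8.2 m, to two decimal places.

Combined at 3.0 m: 10·log₁₀(10^(94.0/10)+10^(84.5/10)) = 94.462 dB SPL.
Then apply −20·log₁₀(8.2/3.0) = -8.734 dB → 85.73 dB SPL.

85.73 dB SPL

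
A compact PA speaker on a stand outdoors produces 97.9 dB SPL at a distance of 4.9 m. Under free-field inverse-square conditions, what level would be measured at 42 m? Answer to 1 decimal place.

79.2 dB SPL

Inverse-square spreading gives ΔL = −20·log₁₀(d₂/d₁).
ΔL = −20·log₁₀(42/4.9) = -18.66 dB, so L₂ = 97.9 + (-18.66) = 79.2 dB SPL.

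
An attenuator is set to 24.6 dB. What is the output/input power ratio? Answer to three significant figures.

0.00347

Power ratio = 10^(dB/10).
10^(-24.6/10) = 10^(-2.460) = 0.00347.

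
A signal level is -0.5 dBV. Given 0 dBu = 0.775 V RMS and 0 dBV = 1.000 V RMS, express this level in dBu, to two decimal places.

+1.71 dBu

The offset between the scales is 20·log₁₀(0.775/1.000) = −2.214 dB.
So dBu = -0.5 + 2.214 = +1.71 dBu.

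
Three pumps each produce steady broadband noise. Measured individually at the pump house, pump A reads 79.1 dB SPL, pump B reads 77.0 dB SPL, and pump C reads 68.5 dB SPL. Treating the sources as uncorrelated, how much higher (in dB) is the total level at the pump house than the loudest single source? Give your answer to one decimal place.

2.3 dB

Uncorrelated sources add in intensity (power), not in dB.
L_total = 10·log₁₀(10^(79.1/10) + 10^(77.0/10) + 10^(68.5/10)) = 81.41 dB SPL.
Excess over the loudest (79.1 dB): 81.41 − 79.1 = 2.3 dB.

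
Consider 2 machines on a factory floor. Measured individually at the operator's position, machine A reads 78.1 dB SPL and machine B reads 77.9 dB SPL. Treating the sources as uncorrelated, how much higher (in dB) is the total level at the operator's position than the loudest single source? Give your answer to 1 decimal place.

Uncorrelated sources add in intensity (power), not in dB.
L_total = 10·log₁₀(10^(78.1/10) + 10^(77.9/10)) = 81.01 dB SPL.
Excess over the loudest (78.1 dB): 81.01 − 78.1 = 2.9 dB.

2.9 dB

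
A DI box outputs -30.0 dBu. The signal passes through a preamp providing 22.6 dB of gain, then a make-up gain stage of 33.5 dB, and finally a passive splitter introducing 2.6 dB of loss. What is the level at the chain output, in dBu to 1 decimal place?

Gain stages sum in dB:
-30.0 + 22.6 + 33.5 − 2.6 = +23.5 dBu.

+23.5 dBu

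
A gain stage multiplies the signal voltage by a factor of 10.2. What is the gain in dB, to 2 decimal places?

20.17 dB

Voltage ratio → dB uses the 20·log₁₀ form:
20·log₁₀(10.2) = 20.17 dB.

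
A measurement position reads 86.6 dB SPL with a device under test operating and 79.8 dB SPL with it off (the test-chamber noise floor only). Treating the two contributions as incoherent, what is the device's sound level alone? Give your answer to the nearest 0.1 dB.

Subtract intensities: L_src = 10·log₁₀(10^(L_total/10) − 10^(L_bg/10)).
L_src = 10·log₁₀(10^(86.6/10) − 10^(79.8/10)) = 10·log₁₀(361600000) = 85.6 dB SPL.

85.6 dB SPL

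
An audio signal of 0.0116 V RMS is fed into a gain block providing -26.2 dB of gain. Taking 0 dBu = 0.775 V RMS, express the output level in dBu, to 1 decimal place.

-62.7 dBu

Input level: 20·log₁₀(0.0116/0.775) = -36.50 dBu.
Output: -36.50 − 26.2 = -62.7 dBu.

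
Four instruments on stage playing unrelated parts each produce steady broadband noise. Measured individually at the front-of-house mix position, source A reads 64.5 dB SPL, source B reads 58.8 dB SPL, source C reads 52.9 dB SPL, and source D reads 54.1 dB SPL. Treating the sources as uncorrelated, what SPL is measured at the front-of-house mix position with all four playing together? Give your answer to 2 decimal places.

Add the sources as powers (linear), then convert back to dB:
L_total = 10·log₁₀(10^(64.5/10) + 10^(58.8/10) + 10^(52.9/10) + 10^(54.1/10)) = 10·log₁₀(4029000) = 66.05 dB SPL.

66.05 dB SPL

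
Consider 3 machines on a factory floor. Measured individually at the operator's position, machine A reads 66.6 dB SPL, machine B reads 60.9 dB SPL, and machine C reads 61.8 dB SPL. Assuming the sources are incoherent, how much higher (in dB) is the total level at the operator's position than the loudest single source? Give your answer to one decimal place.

Uncorrelated sources add in intensity (power), not in dB.
L_total = 10·log₁₀(10^(66.6/10) + 10^(60.9/10) + 10^(61.8/10)) = 68.64 dB SPL.
Excess over the loudest (66.6 dB): 68.64 − 66.6 = 2.0 dB.

2.0 dB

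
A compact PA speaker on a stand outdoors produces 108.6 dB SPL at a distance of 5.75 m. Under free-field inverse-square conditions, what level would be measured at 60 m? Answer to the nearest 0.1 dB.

88.2 dB SPL

Inverse-square spreading gives ΔL = −20·log₁₀(d₂/d₁).
ΔL = −20·log₁₀(60/5.75) = -20.37 dB, so L₂ = 108.6 + (-20.37) = 88.2 dB SPL.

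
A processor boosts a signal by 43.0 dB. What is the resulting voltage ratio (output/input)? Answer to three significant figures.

Voltage ratio = 10^(dB/20).
10^(43.0/20) = 10^(2.150) = 141.

141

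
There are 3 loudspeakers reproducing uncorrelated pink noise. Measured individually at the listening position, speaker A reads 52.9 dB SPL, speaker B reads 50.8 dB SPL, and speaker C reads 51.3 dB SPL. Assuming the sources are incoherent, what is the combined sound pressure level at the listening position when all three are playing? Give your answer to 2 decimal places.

56.53 dB SPL

Add the sources as powers (linear), then convert back to dB:
L_total = 10·log₁₀(10^(52.9/10) + 10^(50.8/10) + 10^(51.3/10)) = 10·log₁₀(450100) = 56.53 dB SPL.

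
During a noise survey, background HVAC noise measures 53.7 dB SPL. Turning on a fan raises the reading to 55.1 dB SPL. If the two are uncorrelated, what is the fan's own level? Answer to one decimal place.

Background correction is a power subtraction:
L_src = 10·log₁₀(10^(55.1/10) − 10^(53.7/10)) = 10·log₁₀(89170) = 49.5 dB SPL.

49.5 dB SPL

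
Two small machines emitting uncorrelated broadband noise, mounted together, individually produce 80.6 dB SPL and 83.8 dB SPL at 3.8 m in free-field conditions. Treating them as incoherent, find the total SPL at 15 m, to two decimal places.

73.57 dB SPL

Combined at 3.8 m: 10·log₁₀(10^(80.6/10)+10^(83.8/10)) = 85.499 dB SPL.
Then apply −20·log₁₀(15/3.8) = -11.926 dB → 73.57 dB SPL.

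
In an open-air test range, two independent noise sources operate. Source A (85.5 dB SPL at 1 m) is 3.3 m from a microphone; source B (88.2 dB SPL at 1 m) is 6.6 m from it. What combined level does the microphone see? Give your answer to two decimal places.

At the listener: L_A = 85.5 − 20·log₁₀(3.3) = 75.130 dB; L_B = 88.2 − 20·log₁₀(6.6) = 71.809 dB.
Combined: 10·log₁₀(10^(75.130/10)+10^(71.809/10)) = 76.79 dB SPL.

76.79 dB SPL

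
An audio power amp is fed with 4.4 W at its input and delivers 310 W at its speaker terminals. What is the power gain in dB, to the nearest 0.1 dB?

For a power ratio, dB = 10·log₁₀(P₂/P₁).
10·log₁₀(310/4.4) = 10·log₁₀(70.45) = 18.5 dB.

18.5 dB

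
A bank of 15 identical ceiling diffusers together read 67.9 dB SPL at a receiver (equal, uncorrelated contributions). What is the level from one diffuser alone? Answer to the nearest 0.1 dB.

56.1 dB SPL

15 equal incoherent sources add 10·log₁₀(15) = 11.76 dB over one source.
L_one = 67.9 − 11.76 = 56.1 dB SPL.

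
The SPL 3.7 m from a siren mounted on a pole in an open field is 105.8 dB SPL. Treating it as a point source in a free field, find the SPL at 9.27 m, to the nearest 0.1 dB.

Inverse-square spreading gives ΔL = −20·log₁₀(d₂/d₁).
ΔL = −20·log₁₀(9.27/3.7) = -7.98 dB, so L₂ = 105.8 + (-7.98) = 97.8 dB SPL.

97.8 dB SPL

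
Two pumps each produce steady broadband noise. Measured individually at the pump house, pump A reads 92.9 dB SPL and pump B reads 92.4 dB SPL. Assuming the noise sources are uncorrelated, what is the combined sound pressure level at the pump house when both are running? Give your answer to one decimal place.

95.7 dB SPL

Add the sources as powers (linear), then convert back to dB:
L_total = 10·log₁₀(10^(92.9/10) + 10^(92.4/10)) = 10·log₁₀(3688000000) = 95.7 dB SPL.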